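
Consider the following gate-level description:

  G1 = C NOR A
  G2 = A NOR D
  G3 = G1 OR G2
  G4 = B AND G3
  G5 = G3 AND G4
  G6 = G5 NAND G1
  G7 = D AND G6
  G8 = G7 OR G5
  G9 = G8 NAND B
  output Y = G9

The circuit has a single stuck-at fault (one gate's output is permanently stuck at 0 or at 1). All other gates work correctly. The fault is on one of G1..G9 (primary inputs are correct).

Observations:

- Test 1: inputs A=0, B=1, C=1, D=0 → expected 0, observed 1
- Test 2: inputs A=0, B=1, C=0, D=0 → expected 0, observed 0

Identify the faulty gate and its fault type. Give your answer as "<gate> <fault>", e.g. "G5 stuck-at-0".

G2 stuck-at-0

Fault-free values for test 1 (A=0, B=1, C=1, D=0): G1=0, G2=1, G3=1, G4=1, G5=1, G6=1, G7=0, G8=1, G9=0, giving Y=0. Observed 1.
Test 1: faults giving observed 1 are {G2 stuck-at-0, G3 stuck-at-0, G4 stuck-at-0, G5 stuck-at-0, G8 stuck-at-0, G9 stuck-at-1}.
Test 2 (A=0, B=1, C=0, D=0): fault-free G1=1, G2=1, G3=1, G4=1, G5=1, G6=0, G7=0, G8=1, G9=0 → 0; observed 0. Eliminates G3 stuck-at-0, G4 stuck-at-0, G5 stuck-at-0, G8 stuck-at-0, G9 stuck-at-1.
Only G2 stuck-at-0 is consistent with every test.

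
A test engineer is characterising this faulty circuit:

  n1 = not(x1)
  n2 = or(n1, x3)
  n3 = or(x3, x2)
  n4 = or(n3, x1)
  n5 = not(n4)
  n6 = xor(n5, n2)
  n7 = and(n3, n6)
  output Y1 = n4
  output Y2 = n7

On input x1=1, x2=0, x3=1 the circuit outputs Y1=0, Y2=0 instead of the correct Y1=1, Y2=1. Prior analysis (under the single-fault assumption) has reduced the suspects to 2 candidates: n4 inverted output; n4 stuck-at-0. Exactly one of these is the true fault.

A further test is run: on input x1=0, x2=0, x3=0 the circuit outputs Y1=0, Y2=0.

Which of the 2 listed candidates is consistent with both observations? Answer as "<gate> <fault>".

n4 stuck-at-0

Evaluate each candidate on input x1=0, x2=0, x3=0:
  n4 inverted output: n1=1, n2=1, n3=0, n4=1 [inverted output], n5=0, n6=1, n7=0 → Y1=1, Y2=0 — eliminated
  n4 stuck-at-0: n1=1, n2=1, n3=0, n4=0 [stuck-at-0], n5=1, n6=0, n7=0 → Y1=0, Y2=0 — matches
Only n4 stuck-at-0 reproduces the observed Y1=0, Y2=0.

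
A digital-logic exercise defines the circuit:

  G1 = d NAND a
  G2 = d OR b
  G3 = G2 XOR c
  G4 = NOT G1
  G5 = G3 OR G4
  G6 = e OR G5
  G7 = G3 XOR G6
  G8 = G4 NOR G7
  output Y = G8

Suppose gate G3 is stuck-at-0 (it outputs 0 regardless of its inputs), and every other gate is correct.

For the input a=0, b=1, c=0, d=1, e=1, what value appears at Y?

0

Propagate with G3 forced: G1=1, G2=1, G3=0 [stuck-at-0], G4=0, G5=0, G6=1, G7=1, G8=0.
So Y = 0. (Without the fault it would be 1.)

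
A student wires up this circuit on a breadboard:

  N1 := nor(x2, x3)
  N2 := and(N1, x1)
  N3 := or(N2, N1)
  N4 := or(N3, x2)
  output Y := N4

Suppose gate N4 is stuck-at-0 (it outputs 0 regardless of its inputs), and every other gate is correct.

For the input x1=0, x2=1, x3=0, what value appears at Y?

Propagate with N4 forced: N1=0, N2=0, N3=0, N4=0 [stuck-at-0].
So Y = 0. (Without the fault it would be 1.)

0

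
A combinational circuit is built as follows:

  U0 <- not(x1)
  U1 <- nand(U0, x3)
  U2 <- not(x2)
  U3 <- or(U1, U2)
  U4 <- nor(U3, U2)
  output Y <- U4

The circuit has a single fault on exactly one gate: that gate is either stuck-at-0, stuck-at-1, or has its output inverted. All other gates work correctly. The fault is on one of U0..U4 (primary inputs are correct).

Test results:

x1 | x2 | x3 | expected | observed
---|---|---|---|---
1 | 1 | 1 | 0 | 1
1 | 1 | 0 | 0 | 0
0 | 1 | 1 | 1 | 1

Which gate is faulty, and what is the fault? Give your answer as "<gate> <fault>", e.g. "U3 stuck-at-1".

Fault-free values for test 1 (x1=1, x2=1, x3=1): U0=0, U1=1, U2=0, U3=1, U4=0, giving Y=0. Observed 1.
Test 1: faults giving observed 1 are {U0 stuck-at-1, U0 inverted output, U1 stuck-at-0, U1 inverted output, U3 stuck-at-0, U3 inverted output, U4 stuck-at-1, U4 inverted output}.
Test 2 (x1=1, x2=1, x3=0): fault-free U0=0, U1=1, U2=0, U3=1, U4=0 → 0; observed 0. Eliminates U1 stuck-at-0, U1 inverted output, U3 stuck-at-0, U3 inverted output, U4 stuck-at-1, U4 inverted output.
Test 3 (x1=0, x2=1, x3=1): fault-free U0=1, U1=0, U2=0, U3=0, U4=1 → 1; observed 1. Eliminates U0 inverted output.
Only U0 stuck-at-1 is consistent with every test.

U0 stuck-at-1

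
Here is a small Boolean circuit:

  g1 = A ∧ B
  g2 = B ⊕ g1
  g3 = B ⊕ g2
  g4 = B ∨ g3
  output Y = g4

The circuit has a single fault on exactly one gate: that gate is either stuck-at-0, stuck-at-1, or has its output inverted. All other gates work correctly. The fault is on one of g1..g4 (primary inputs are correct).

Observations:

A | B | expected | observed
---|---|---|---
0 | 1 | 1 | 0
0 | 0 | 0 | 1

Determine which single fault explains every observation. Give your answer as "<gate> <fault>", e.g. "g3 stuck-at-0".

g4 inverted output

Fault-free values for test 1 (A=0, B=1): g1=0, g2=1, g3=0, g4=1, giving Y=1. Observed 0.
Test 1: faults giving observed 0 are {g4 stuck-at-0, g4 inverted output}.
Test 2 (A=0, B=0): fault-free g1=0, g2=0, g3=0, g4=0 → 0; observed 1. Eliminates g4 stuck-at-0.
Only g4 inverted output is consistent with every test.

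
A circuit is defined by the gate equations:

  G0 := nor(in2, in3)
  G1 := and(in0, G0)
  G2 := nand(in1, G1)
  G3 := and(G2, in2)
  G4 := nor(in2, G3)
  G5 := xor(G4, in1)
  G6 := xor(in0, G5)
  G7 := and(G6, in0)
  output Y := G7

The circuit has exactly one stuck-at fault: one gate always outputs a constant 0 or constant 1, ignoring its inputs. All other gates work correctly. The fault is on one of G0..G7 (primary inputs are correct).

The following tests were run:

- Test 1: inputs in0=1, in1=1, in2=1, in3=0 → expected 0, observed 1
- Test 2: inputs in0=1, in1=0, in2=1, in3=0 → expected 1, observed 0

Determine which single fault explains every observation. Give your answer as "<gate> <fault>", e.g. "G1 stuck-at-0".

G4 stuck-at-1

Fault-free values for test 1 (in0=1, in1=1, in2=1, in3=0): G0=0, G1=0, G2=1, G3=1, G4=0, G5=1, G6=0, G7=0, giving Y=0. Observed 1.
Test 1: faults giving observed 1 are {G4 stuck-at-1, G5 stuck-at-0, G6 stuck-at-1, G7 stuck-at-1}.
Test 2 (in0=1, in1=0, in2=1, in3=0): fault-free G0=0, G1=0, G2=1, G3=1, G4=0, G5=0, G6=1, G7=1 → 1; observed 0. Eliminates G5 stuck-at-0, G6 stuck-at-1, G7 stuck-at-1.
Only G4 stuck-at-1 is consistent with every test.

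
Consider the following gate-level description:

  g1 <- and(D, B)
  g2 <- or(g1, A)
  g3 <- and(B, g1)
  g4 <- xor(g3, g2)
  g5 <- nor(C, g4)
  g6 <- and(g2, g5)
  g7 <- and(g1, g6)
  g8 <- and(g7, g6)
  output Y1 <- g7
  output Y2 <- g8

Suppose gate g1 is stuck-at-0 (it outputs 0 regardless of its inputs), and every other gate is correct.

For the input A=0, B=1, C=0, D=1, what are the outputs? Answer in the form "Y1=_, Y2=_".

Y1=0, Y2=0

Propagate with g1 forced: g1=0 [stuck-at-0], g2=0, g3=0, g4=0, g5=1, g6=0, g7=0, g8=0.
So the outputs are Y1=0, Y2=0. (Without the fault they would be Y1=1, Y2=1.)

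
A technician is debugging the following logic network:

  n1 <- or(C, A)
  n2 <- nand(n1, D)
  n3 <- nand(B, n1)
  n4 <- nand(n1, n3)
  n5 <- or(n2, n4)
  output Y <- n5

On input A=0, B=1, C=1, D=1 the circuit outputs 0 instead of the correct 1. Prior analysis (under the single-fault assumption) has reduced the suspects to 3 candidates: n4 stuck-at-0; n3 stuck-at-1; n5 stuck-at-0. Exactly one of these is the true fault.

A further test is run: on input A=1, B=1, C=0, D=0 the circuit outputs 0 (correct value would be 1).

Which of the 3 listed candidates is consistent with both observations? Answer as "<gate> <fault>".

n5 stuck-at-0

Evaluate each candidate on input A=1, B=1, C=0, D=0:
  n4 stuck-at-0: n1=1, n2=1, n3=0, n4=0 [stuck-at-0], n5=1 → 1 — eliminated
  n3 stuck-at-1: n1=1, n2=1, n3=1 [stuck-at-1], n4=0, n5=1 → 1 — eliminated
  n5 stuck-at-0: n1=1, n2=1, n3=0, n4=1, n5=0 [stuck-at-0] → 0 — matches
Only n5 stuck-at-0 reproduces the observed 0.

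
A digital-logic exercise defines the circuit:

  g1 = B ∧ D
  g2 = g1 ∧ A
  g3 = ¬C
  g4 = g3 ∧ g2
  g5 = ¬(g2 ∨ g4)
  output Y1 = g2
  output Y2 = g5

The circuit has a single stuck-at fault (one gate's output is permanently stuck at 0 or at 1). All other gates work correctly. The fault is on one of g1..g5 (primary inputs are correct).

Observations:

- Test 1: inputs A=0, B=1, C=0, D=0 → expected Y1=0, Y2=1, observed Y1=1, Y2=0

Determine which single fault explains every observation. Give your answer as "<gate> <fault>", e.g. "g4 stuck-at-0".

Fault-free values for test 1 (A=0, B=1, C=0, D=0): g1=0, g2=0, g3=1, g4=0, g5=1, giving Y1=0, Y2=1. Observed Y1=1, Y2=0.
Test 1: faults giving observed Y1=1, Y2=0 are {g2 stuck-at-1}.
Only g2 stuck-at-1 is consistent with every test.

g2 stuck-at-1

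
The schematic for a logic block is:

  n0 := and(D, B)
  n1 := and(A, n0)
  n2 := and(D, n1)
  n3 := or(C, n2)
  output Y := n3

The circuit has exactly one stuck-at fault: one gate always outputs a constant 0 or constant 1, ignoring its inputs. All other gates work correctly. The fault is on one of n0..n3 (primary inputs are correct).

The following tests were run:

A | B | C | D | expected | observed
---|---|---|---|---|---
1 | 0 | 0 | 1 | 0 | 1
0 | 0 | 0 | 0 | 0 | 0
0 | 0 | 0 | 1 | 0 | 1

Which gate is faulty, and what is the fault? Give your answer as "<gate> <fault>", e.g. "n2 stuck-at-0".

n1 stuck-at-1

Fault-free values for test 1 (A=1, B=0, C=0, D=1): n0=0, n1=0, n2=0, n3=0, giving Y=0. Observed 1.
Test 1: faults giving observed 1 are {n0 stuck-at-1, n1 stuck-at-1, n2 stuck-at-1, n3 stuck-at-1}.
Test 2 (A=0, B=0, C=0, D=0): fault-free n0=0, n1=0, n2=0, n3=0 → 0; observed 0. Eliminates n2 stuck-at-1, n3 stuck-at-1.
Test 3 (A=0, B=0, C=0, D=1): fault-free n0=0, n1=0, n2=0, n3=0 → 0; observed 1. Eliminates n0 stuck-at-1.
Only n1 stuck-at-1 is consistent with every test.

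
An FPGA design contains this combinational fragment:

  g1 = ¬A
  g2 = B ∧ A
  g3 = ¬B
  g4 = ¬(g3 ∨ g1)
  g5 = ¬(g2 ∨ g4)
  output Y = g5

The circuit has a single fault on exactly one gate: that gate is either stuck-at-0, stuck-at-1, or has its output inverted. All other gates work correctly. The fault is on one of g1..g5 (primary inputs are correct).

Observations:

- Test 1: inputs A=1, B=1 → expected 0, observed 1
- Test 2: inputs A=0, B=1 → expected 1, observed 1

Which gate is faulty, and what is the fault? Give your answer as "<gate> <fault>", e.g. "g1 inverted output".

g5 stuck-at-1

Fault-free values for test 1 (A=1, B=1): g1=0, g2=1, g3=0, g4=1, g5=0, giving Y=0. Observed 1.
Test 1: faults giving observed 1 are {g5 stuck-at-1, g5 inverted output}.
Test 2 (A=0, B=1): fault-free g1=1, g2=0, g3=0, g4=0, g5=1 → 1; observed 1. Eliminates g5 inverted output.
Only g5 stuck-at-1 is consistent with every test.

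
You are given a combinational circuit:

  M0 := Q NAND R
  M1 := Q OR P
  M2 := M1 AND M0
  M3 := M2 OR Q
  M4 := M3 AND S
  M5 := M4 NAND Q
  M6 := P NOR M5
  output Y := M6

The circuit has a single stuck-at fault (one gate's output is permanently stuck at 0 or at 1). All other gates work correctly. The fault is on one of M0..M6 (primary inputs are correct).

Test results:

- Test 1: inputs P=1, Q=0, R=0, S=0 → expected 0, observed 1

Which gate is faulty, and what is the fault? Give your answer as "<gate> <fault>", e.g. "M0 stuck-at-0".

M6 stuck-at-1

Fault-free values for test 1 (P=1, Q=0, R=0, S=0): M0=1, M1=1, M2=1, M3=1, M4=0, M5=1, M6=0, giving Y=0. Observed 1.
Test 1: faults giving observed 1 are {M6 stuck-at-1}.
Only M6 stuck-at-1 is consistent with every test.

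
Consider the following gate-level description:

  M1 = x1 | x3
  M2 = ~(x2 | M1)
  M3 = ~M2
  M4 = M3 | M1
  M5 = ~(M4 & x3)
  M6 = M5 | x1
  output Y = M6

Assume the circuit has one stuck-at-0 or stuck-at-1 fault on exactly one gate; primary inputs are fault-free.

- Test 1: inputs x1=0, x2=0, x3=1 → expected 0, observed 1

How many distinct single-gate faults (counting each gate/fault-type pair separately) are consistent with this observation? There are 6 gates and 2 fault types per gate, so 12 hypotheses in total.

4

Fault-free: M1=1, M2=0, M3=1, M4=1, M5=0, M6=0 → 0. Observed 1.
  M1 stuck-at-0: output 1 ✓
  M1 stuck-at-1: output 0 ✗
  M2 stuck-at-0: output 0 ✗
  M2 stuck-at-1: output 0 ✗
  M3 stuck-at-0: output 0 ✗
  M3 stuck-at-1: output 0 ✗
  M4 stuck-at-0: output 1 ✓
  M4 stuck-at-1: output 0 ✗
  M5 stuck-at-0: output 0 ✗
  M5 stuck-at-1: output 1 ✓
  M6 stuck-at-0: output 0 ✗
  M6 stuck-at-1: output 1 ✓
Consistent faults: {M1 stuck-at-0, M4 stuck-at-0, M5 stuck-at-1, M6 stuck-at-1} — 4 in all.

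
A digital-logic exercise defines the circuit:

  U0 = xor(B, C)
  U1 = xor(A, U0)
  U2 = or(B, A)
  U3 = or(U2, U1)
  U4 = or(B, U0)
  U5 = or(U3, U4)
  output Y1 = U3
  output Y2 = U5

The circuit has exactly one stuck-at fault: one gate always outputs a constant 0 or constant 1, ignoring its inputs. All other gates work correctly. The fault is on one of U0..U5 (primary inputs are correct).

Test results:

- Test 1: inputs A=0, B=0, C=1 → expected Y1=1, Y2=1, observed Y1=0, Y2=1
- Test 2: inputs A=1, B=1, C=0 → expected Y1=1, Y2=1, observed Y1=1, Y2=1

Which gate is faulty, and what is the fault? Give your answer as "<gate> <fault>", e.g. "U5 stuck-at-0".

Fault-free values for test 1 (A=0, B=0, C=1): U0=1, U1=1, U2=0, U3=1, U4=1, U5=1, giving Y1=1, Y2=1. Observed Y1=0, Y2=1.
Test 1: faults giving observed Y1=0, Y2=1 are {U1 stuck-at-0, U3 stuck-at-0}.
Test 2 (A=1, B=1, C=0): fault-free U0=1, U1=0, U2=1, U3=1, U4=1, U5=1 → Y1=1, Y2=1; observed Y1=1, Y2=1. Eliminates U3 stuck-at-0.
Only U1 stuck-at-0 is consistent with every test.

U1 stuck-at-0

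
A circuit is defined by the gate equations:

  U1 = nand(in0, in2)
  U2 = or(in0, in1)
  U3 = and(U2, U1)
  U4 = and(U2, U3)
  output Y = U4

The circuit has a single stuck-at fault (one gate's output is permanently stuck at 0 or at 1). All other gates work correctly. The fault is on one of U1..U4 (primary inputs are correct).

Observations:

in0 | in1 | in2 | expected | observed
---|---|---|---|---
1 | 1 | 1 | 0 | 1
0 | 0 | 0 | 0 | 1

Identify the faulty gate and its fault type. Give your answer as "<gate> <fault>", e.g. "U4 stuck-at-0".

U4 stuck-at-1

Fault-free values for test 1 (in0=1, in1=1, in2=1): U1=0, U2=1, U3=0, U4=0, giving Y=0. Observed 1.
Test 1: faults giving observed 1 are {U1 stuck-at-1, U3 stuck-at-1, U4 stuck-at-1}.
Test 2 (in0=0, in1=0, in2=0): fault-free U1=1, U2=0, U3=0, U4=0 → 0; observed 1. Eliminates U1 stuck-at-1, U3 stuck-at-1.
Only U4 stuck-at-1 is consistent with every test.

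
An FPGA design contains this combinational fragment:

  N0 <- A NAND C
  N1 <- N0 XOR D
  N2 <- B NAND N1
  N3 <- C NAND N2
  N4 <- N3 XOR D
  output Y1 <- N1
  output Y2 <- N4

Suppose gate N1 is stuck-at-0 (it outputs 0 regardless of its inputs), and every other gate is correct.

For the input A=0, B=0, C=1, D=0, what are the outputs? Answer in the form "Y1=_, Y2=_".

Y1=0, Y2=0

Propagate with N1 forced: N0=1, N1=0 [stuck-at-0], N2=1, N3=0, N4=0.
So the outputs are Y1=0, Y2=0. (Without the fault they would be Y1=1, Y2=0.)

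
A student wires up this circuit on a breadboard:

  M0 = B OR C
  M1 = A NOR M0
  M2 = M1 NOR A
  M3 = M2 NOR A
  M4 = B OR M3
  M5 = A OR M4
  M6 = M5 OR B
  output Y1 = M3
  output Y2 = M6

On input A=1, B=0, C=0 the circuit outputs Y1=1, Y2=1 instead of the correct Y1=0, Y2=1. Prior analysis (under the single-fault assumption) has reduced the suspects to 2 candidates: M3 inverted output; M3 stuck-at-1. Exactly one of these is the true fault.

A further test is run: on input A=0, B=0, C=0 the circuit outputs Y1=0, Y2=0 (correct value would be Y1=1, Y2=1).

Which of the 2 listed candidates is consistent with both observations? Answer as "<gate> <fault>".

M3 inverted output

Evaluate each candidate on input A=0, B=0, C=0:
  M3 inverted output: M0=0, M1=1, M2=0, M3=0 [inverted output], M4=0, M5=0, M6=0 → Y1=0, Y2=0 — matches
  M3 stuck-at-1: M0=0, M1=1, M2=0, M3=1 [stuck-at-1], M4=1, M5=1, M6=1 → Y1=1, Y2=1 — eliminated
Only M3 inverted output reproduces the observed Y1=0, Y2=0.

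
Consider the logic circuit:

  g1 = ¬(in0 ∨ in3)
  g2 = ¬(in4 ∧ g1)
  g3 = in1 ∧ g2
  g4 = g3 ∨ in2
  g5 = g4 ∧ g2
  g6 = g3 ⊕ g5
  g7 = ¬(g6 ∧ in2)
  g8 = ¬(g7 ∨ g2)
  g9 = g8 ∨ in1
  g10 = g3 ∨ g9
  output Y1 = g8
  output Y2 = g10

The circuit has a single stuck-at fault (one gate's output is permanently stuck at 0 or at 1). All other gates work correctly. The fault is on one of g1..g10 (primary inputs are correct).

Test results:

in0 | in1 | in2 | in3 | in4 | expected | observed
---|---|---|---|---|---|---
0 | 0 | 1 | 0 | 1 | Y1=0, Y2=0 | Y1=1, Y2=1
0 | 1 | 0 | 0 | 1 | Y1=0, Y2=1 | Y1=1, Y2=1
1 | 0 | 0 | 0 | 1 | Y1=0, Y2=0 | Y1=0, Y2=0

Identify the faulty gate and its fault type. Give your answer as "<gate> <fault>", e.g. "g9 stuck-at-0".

g7 stuck-at-0

Fault-free values for test 1 (in0=0, in1=0, in2=1, in3=0, in4=1): g1=1, g2=0, g3=0, g4=1, g5=0, g6=0, g7=1, g8=0, g9=0, g10=0, giving Y1=0, Y2=0. Observed Y1=1, Y2=1.
Test 1: faults giving observed Y1=1, Y2=1 are {g3 stuck-at-1, g5 stuck-at-1, g6 stuck-at-1, g7 stuck-at-0, g8 stuck-at-1}.
Test 2 (in0=0, in1=1, in2=0, in3=0, in4=1): fault-free g1=1, g2=0, g3=0, g4=0, g5=0, g6=0, g7=1, g8=0, g9=1, g10=1 → Y1=0, Y2=1; observed Y1=1, Y2=1. Eliminates g3 stuck-at-1, g5 stuck-at-1, g6 stuck-at-1.
Test 3 (in0=1, in1=0, in2=0, in3=0, in4=1): fault-free g1=0, g2=1, g3=0, g4=0, g5=0, g6=0, g7=1, g8=0, g9=0, g10=0 → Y1=0, Y2=0; observed Y1=0, Y2=0. Eliminates g8 stuck-at-1.
Only g7 stuck-at-0 is consistent with every test.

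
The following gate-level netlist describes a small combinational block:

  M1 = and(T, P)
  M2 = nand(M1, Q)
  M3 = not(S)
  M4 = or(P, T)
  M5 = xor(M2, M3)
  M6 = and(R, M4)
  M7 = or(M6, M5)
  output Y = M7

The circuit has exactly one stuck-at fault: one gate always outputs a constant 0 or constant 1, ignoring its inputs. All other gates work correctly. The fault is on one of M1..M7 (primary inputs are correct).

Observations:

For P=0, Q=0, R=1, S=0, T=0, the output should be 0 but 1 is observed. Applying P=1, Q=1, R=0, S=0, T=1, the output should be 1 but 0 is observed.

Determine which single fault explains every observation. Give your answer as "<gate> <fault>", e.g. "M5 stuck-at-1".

M3 stuck-at-0

Fault-free values for test 1 (P=0, Q=0, R=1, S=0, T=0): M1=0, M2=1, M3=1, M4=0, M5=0, M6=0, M7=0, giving Y=0. Observed 1.
Test 1: faults giving observed 1 are {M2 stuck-at-0, M3 stuck-at-0, M4 stuck-at-1, M5 stuck-at-1, M6 stuck-at-1, M7 stuck-at-1}.
Test 2 (P=1, Q=1, R=0, S=0, T=1): fault-free M1=1, M2=0, M3=1, M4=1, M5=1, M6=0, M7=1 → 1; observed 0. Eliminates M2 stuck-at-0, M4 stuck-at-1, M5 stuck-at-1, M6 stuck-at-1, M7 stuck-at-1.
Only M3 stuck-at-0 is consistent with every test.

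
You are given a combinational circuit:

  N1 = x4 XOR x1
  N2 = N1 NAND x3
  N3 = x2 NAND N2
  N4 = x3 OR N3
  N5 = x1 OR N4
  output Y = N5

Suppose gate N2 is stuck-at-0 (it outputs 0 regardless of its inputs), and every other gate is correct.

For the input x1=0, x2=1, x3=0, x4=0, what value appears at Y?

1

Propagate with N2 forced: N1=0, N2=0 [stuck-at-0], N3=1, N4=1, N5=1.
So Y = 1. (Without the fault it would be 0.)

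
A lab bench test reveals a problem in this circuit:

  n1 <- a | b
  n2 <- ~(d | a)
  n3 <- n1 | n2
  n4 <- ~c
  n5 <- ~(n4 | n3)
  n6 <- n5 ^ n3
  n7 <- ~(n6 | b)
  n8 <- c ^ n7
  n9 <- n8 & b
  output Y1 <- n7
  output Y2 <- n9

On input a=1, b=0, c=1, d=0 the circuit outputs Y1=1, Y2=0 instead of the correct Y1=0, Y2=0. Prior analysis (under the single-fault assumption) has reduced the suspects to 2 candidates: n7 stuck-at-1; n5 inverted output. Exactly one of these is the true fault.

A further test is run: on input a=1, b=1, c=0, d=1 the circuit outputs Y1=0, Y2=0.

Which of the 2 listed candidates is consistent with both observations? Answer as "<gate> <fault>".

n5 inverted output

Evaluate each candidate on input a=1, b=1, c=0, d=1:
  n7 stuck-at-1: n1=1, n2=0, n3=1, n4=1, n5=0, n6=1, n7=1 [stuck-at-1], n8=1, n9=1 → Y1=1, Y2=1 — eliminated
  n5 inverted output: n1=1, n2=0, n3=1, n4=1, n5=1 [inverted output], n6=0, n7=0, n8=0, n9=0 → Y1=0, Y2=0 — matches
Only n5 inverted output reproduces the observed Y1=0, Y2=0.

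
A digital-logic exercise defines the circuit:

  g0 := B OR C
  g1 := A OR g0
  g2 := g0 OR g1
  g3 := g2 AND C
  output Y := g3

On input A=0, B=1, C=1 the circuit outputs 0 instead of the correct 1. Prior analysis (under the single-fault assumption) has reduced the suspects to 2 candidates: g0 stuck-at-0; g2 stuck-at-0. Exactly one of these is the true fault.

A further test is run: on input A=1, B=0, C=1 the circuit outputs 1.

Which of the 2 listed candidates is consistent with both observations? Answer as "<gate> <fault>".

Evaluate each candidate on input A=1, B=0, C=1:
  g0 stuck-at-0: g0=0 [stuck-at-0], g1=1, g2=1, g3=1 → 1 — matches
  g2 stuck-at-0: g0=1, g1=1, g2=0 [stuck-at-0], g3=0 → 0 — eliminated
Only g0 stuck-at-0 reproduces the observed 1.

g0 stuck-at-0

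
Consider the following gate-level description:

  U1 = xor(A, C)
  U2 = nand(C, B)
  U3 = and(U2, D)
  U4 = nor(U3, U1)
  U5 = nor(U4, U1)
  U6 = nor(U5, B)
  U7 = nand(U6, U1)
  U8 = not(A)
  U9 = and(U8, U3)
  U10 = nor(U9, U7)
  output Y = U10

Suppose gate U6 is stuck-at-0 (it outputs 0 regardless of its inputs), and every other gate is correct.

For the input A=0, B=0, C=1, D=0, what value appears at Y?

Propagate with U6 forced: U1=1, U2=1, U3=0, U4=0, U5=0, U6=0 [stuck-at-0], U7=1, U8=1, U9=0, U10=0.
So Y = 0. (Without the fault it would be 1.)

0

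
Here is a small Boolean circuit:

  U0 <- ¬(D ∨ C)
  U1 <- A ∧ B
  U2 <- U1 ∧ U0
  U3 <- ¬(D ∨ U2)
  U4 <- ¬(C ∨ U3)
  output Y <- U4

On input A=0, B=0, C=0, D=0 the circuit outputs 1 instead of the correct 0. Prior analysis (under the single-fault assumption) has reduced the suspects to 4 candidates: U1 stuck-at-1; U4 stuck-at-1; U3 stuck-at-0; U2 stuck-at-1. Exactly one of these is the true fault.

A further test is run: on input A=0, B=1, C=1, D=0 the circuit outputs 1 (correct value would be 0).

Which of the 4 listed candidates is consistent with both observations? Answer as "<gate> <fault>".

U4 stuck-at-1

Evaluate each candidate on input A=0, B=1, C=1, D=0:
  U1 stuck-at-1: U0=0, U1=1 [stuck-at-1], U2=0, U3=1, U4=0 → 0 — eliminated
  U4 stuck-at-1: U0=0, U1=0, U2=0, U3=1, U4=1 [stuck-at-1] → 1 — matches
  U3 stuck-at-0: U0=0, U1=0, U2=0, U3=0 [stuck-at-0], U4=0 → 0 — eliminated
  U2 stuck-at-1: U0=0, U1=0, U2=1 [stuck-at-1], U3=0, U4=0 → 0 — eliminated
Only U4 stuck-at-1 reproduces the observed 1.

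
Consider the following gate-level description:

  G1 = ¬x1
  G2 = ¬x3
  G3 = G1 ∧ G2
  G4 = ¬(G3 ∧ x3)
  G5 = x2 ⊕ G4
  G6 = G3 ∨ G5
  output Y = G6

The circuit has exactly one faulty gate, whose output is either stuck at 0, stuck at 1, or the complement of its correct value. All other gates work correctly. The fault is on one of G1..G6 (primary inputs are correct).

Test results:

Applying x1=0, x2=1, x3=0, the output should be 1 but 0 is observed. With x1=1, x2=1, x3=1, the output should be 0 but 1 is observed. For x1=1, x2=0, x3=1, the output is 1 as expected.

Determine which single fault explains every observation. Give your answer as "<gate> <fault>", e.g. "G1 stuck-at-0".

G3 inverted output

Fault-free values for test 1 (x1=0, x2=1, x3=0): G1=1, G2=1, G3=1, G4=1, G5=0, G6=1, giving Y=1. Observed 0.
Test 1: faults giving observed 0 are {G1 stuck-at-0, G1 inverted output, G2 stuck-at-0, G2 inverted output, G3 stuck-at-0, G3 inverted output, G6 stuck-at-0, G6 inverted output}.
Test 2 (x1=1, x2=1, x3=1): fault-free G1=0, G2=0, G3=0, G4=1, G5=0, G6=0 → 0; observed 1. Eliminates G1 stuck-at-0, G1 inverted output, G2 stuck-at-0, G2 inverted output, G3 stuck-at-0, G6 stuck-at-0.
Test 3 (x1=1, x2=0, x3=1): fault-free G1=0, G2=0, G3=0, G4=1, G5=1, G6=1 → 1; observed 1. Eliminates G6 inverted output.
Only G3 inverted output is consistent with every test.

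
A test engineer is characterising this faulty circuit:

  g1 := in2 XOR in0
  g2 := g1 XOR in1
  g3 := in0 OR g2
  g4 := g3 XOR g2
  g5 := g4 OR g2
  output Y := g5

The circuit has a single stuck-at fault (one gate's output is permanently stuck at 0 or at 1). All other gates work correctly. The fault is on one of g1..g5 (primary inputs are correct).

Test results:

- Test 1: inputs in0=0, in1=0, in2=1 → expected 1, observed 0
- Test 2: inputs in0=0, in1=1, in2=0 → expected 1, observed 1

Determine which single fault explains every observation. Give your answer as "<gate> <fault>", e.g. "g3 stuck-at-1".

g1 stuck-at-0

Fault-free values for test 1 (in0=0, in1=0, in2=1): g1=1, g2=1, g3=1, g4=0, g5=1, giving Y=1. Observed 0.
Test 1: faults giving observed 0 are {g1 stuck-at-0, g2 stuck-at-0, g5 stuck-at-0}.
Test 2 (in0=0, in1=1, in2=0): fault-free g1=0, g2=1, g3=1, g4=0, g5=1 → 1; observed 1. Eliminates g2 stuck-at-0, g5 stuck-at-0.
Only g1 stuck-at-0 is consistent with every test.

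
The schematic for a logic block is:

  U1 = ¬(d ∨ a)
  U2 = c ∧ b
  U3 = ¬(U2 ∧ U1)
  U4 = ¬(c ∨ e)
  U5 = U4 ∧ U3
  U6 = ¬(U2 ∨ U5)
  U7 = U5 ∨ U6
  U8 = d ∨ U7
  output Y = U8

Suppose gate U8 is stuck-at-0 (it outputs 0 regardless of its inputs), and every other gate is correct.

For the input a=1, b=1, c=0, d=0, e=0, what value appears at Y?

Propagate with U8 forced: U1=0, U2=0, U3=1, U4=1, U5=1, U6=0, U7=1, U8=0 [stuck-at-0].
So Y = 0. (Without the fault it would be 1.)

0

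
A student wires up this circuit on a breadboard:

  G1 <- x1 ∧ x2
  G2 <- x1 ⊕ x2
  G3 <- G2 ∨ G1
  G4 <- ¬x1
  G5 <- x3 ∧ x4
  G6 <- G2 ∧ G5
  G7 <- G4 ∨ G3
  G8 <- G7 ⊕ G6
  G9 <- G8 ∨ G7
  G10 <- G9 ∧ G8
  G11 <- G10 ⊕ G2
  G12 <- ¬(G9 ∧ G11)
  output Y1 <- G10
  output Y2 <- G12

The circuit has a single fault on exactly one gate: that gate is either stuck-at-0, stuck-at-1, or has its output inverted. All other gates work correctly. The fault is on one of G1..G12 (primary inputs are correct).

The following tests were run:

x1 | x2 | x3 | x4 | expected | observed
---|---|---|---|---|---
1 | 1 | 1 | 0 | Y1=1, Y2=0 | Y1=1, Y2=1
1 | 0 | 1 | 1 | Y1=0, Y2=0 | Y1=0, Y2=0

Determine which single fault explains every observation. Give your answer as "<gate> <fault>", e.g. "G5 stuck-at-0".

G2 stuck-at-1

Fault-free values for test 1 (x1=1, x2=1, x3=1, x4=0): G1=1, G2=0, G3=1, G4=0, G5=0, G6=0, G7=1, G8=1, G9=1, G10=1, G11=1, G12=0, giving Y1=1, Y2=0. Observed Y1=1, Y2=1.
Test 1: faults giving observed Y1=1, Y2=1 are {G2 stuck-at-1, G2 inverted output, G11 stuck-at-0, G11 inverted output, G12 stuck-at-1, G12 inverted output}.
Test 2 (x1=1, x2=0, x3=1, x4=1): fault-free G1=0, G2=1, G3=1, G4=0, G5=1, G6=1, G7=1, G8=0, G9=1, G10=0, G11=1, G12=0 → Y1=0, Y2=0; observed Y1=0, Y2=0. Eliminates G2 inverted output, G11 stuck-at-0, G11 inverted output, G12 stuck-at-1, G12 inverted output.
Only G2 stuck-at-1 is consistent with every test.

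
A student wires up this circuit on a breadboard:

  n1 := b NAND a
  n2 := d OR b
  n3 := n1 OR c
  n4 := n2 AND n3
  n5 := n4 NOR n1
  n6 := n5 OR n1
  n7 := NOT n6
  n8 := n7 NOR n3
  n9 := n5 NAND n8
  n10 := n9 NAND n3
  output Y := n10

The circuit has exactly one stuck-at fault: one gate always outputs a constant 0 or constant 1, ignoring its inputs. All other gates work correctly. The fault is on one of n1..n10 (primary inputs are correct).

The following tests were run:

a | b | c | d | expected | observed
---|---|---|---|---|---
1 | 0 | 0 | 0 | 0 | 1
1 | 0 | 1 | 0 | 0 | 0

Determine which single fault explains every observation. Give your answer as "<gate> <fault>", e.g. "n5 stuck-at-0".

Fault-free values for test 1 (a=1, b=0, c=0, d=0): n1=1, n2=0, n3=1, n4=0, n5=0, n6=1, n7=0, n8=0, n9=1, n10=0, giving Y=0. Observed 1.
Test 1: faults giving observed 1 are {n1 stuck-at-0, n3 stuck-at-0, n9 stuck-at-0, n10 stuck-at-1}.
Test 2 (a=1, b=0, c=1, d=0): fault-free n1=1, n2=0, n3=1, n4=0, n5=0, n6=1, n7=0, n8=0, n9=1, n10=0 → 0; observed 0. Eliminates n3 stuck-at-0, n9 stuck-at-0, n10 stuck-at-1.
Only n1 stuck-at-0 is consistent with every test.

n1 stuck-at-0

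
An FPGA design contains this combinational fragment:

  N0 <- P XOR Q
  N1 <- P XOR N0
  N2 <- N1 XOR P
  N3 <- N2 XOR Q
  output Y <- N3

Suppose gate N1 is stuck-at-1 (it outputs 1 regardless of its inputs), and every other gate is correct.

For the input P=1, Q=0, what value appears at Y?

Propagate with N1 forced: N0=1, N1=1 [stuck-at-1], N2=0, N3=0.
So Y = 0. (Without the fault it would be 1.)

0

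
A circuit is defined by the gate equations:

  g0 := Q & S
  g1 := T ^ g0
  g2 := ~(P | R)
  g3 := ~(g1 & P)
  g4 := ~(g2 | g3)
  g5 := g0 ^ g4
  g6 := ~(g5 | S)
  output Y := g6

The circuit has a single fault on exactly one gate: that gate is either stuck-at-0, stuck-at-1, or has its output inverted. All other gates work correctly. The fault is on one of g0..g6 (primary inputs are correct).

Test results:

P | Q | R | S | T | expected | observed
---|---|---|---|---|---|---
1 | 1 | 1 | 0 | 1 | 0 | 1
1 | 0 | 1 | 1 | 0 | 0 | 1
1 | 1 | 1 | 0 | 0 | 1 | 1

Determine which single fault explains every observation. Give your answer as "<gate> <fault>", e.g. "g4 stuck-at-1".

g6 stuck-at-1

Fault-free values for test 1 (P=1, Q=1, R=1, S=0, T=1): g0=0, g1=1, g2=0, g3=0, g4=1, g5=1, g6=0, giving Y=0. Observed 1.
Test 1: faults giving observed 1 are {g1 stuck-at-0, g1 inverted output, g2 stuck-at-1, g2 inverted output, g3 stuck-at-1, g3 inverted output, g4 stuck-at-0, g4 inverted output, g5 stuck-at-0, g5 inverted output, g6 stuck-at-1, g6 inverted output}.
Test 2 (P=1, Q=0, R=1, S=1, T=0): fault-free g0=0, g1=0, g2=0, g3=1, g4=0, g5=0, g6=0 → 0; observed 1. Eliminates g1 stuck-at-0, g1 inverted output, g2 stuck-at-1, g2 inverted output, g3 stuck-at-1, g3 inverted output, g4 stuck-at-0, g4 inverted output, g5 stuck-at-0, g5 inverted output.
Test 3 (P=1, Q=1, R=1, S=0, T=0): fault-free g0=0, g1=0, g2=0, g3=1, g4=0, g5=0, g6=1 → 1; observed 1. Eliminates g6 inverted output.
Only g6 stuck-at-1 is consistent with every test.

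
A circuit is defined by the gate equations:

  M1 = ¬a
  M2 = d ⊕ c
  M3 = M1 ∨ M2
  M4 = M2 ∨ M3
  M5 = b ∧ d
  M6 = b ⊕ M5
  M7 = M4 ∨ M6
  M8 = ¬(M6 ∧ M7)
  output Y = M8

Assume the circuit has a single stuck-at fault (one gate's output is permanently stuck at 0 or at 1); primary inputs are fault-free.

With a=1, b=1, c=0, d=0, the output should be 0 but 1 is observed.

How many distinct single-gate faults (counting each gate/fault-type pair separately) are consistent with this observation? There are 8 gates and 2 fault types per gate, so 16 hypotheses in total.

4

Fault-free: M1=0, M2=0, M3=0, M4=0, M5=0, M6=1, M7=1, M8=0 → 0. Observed 1.
  M1: none of the 2 fault types match ✗
  M2: none of the 2 fault types match ✗
  M3: none of the 2 fault types match ✗
  M4: none of the 2 fault types match ✗
  M5: stuck-at-1 ✓; others ✗
  M6: stuck-at-0 ✓; others ✗
  M7: stuck-at-0 ✓; others ✗
  M8: stuck-at-1 ✓; others ✗
Consistent faults: {M5 stuck-at-1, M6 stuck-at-0, M7 stuck-at-0, M8 stuck-at-1} — 4 in all.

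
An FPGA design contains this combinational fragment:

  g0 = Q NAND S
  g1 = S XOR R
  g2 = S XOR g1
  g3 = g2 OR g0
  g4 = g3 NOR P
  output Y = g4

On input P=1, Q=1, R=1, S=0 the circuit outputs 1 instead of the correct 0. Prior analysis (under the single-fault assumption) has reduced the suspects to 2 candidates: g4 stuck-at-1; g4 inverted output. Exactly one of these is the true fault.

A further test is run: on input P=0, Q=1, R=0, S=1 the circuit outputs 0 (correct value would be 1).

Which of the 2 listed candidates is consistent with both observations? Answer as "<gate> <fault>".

Evaluate each candidate on input P=0, Q=1, R=0, S=1:
  g4 stuck-at-1: g0=0, g1=1, g2=0, g3=0, g4=1 [stuck-at-1] → 1 — eliminated
  g4 inverted output: g0=0, g1=1, g2=0, g3=0, g4=0 [inverted output] → 0 — matches
Only g4 inverted output reproduces the observed 0.

g4 inverted output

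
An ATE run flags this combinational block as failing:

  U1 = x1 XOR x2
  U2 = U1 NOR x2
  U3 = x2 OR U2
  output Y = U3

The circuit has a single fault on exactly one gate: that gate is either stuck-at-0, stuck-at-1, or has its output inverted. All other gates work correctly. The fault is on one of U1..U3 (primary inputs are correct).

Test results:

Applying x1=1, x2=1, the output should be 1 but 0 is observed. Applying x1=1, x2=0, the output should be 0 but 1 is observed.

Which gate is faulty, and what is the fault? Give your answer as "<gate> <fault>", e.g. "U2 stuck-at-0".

Fault-free values for test 1 (x1=1, x2=1): U1=0, U2=0, U3=1, giving Y=1. Observed 0.
Test 1: faults giving observed 0 are {U3 stuck-at-0, U3 inverted output}.
Test 2 (x1=1, x2=0): fault-free U1=1, U2=0, U3=0 → 0; observed 1. Eliminates U3 stuck-at-0.
Only U3 inverted output is consistent with every test.

U3 inverted output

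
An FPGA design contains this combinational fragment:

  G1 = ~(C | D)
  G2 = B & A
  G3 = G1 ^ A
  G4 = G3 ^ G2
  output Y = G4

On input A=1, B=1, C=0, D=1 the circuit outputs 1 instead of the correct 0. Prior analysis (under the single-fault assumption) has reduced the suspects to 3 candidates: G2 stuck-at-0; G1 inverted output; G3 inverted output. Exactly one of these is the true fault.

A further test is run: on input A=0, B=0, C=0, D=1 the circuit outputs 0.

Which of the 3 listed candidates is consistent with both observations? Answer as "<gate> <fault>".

Evaluate each candidate on input A=0, B=0, C=0, D=1:
  G2 stuck-at-0: G1=0, G2=0 [stuck-at-0], G3=0, G4=0 → 0 — matches
  G1 inverted output: G1=1 [inverted output], G2=0, G3=1, G4=1 → 1 — eliminated
  G3 inverted output: G1=0, G2=0, G3=1 [inverted output], G4=1 → 1 — eliminated
Only G2 stuck-at-0 reproduces the observed 0.

G2 stuck-at-0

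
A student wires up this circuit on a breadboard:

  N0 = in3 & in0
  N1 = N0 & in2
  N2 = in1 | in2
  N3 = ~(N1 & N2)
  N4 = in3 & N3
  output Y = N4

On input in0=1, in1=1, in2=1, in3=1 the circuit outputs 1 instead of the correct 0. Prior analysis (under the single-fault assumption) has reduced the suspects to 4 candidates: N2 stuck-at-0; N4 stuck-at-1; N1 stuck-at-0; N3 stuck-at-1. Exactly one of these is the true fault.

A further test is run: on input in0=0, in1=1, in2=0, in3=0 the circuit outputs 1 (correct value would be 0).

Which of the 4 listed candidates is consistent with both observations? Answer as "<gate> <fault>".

N4 stuck-at-1

Evaluate each candidate on input in0=0, in1=1, in2=0, in3=0:
  N2 stuck-at-0: N0=0, N1=0, N2=0 [stuck-at-0], N3=1, N4=0 → 0 — eliminated
  N4 stuck-at-1: N0=0, N1=0, N2=1, N3=1, N4=1 [stuck-at-1] → 1 — matches
  N1 stuck-at-0: N0=0, N1=0 [stuck-at-0], N2=1, N3=1, N4=0 → 0 — eliminated
  N3 stuck-at-1: N0=0, N1=0, N2=1, N3=1 [stuck-at-1], N4=0 → 0 — eliminated
Only N4 stuck-at-1 reproduces the observed 1.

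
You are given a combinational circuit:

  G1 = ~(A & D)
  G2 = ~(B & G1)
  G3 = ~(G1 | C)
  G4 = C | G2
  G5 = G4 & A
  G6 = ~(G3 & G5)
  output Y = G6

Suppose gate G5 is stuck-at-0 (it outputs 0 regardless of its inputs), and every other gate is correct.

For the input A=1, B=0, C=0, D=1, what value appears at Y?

Propagate with G5 forced: G1=0, G2=1, G3=1, G4=1, G5=0 [stuck-at-0], G6=1.
So Y = 1. (Without the fault it would be 0.)

1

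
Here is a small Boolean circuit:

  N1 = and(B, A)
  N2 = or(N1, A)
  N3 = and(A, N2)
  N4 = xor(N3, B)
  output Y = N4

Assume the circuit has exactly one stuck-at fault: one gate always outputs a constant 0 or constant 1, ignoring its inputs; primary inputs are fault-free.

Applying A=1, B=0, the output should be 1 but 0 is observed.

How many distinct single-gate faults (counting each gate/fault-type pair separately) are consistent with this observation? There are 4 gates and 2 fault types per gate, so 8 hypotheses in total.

Fault-free: N1=0, N2=1, N3=1, N4=1 → 1. Observed 0.
  N1 stuck-at-0: output 1 ✗
  N1 stuck-at-1: output 1 ✗
  N2 stuck-at-0: output 0 ✓
  N2 stuck-at-1: output 1 ✗
  N3 stuck-at-0: output 0 ✓
  N3 stuck-at-1: output 1 ✗
  N4 stuck-at-0: output 0 ✓
  N4 stuck-at-1: output 1 ✗
Consistent faults: {N2 stuck-at-0, N3 stuck-at-0, N4 stuck-at-0} — 3 in all.

3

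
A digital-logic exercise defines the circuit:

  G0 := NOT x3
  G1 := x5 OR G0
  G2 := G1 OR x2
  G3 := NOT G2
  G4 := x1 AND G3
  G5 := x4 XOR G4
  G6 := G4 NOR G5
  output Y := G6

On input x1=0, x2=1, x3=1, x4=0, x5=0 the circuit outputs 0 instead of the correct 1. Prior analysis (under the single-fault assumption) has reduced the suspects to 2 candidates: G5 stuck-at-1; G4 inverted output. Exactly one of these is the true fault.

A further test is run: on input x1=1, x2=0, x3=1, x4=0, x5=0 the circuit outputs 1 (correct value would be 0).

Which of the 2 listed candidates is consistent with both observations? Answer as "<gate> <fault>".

Evaluate each candidate on input x1=1, x2=0, x3=1, x4=0, x5=0:
  G5 stuck-at-1: G0=0, G1=0, G2=0, G3=1, G4=1, G5=1 [stuck-at-1], G6=0 → 0 — eliminated
  G4 inverted output: G0=0, G1=0, G2=0, G3=1, G4=0 [inverted output], G5=0, G6=1 → 1 — matches
Only G4 inverted output reproduces the observed 1.

G4 inverted output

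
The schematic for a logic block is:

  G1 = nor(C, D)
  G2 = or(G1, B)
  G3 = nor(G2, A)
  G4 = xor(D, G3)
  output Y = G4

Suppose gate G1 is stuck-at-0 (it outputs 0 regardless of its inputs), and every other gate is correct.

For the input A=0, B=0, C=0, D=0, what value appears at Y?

1

Propagate with G1 forced: G1=0 [stuck-at-0], G2=0, G3=1, G4=1.
So Y = 1. (Without the fault it would be 0.)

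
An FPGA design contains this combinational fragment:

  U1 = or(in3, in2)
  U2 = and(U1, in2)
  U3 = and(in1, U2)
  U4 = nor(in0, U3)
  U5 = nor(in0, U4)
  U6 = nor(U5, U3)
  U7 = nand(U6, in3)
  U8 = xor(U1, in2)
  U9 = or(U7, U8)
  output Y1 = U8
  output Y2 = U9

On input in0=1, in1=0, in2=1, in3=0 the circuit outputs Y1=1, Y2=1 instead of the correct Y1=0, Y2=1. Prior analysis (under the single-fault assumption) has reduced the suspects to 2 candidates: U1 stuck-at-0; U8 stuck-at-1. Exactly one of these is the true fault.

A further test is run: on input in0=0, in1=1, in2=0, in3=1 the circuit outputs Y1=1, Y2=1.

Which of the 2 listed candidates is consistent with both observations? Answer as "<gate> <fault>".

Evaluate each candidate on input in0=0, in1=1, in2=0, in3=1:
  U1 stuck-at-0: U1=0 [stuck-at-0], U2=0, U3=0, U4=1, U5=0, U6=1, U7=0, U8=0, U9=0 → Y1=0, Y2=0 — eliminated
  U8 stuck-at-1: U1=1, U2=0, U3=0, U4=1, U5=0, U6=1, U7=0, U8=1 [stuck-at-1], U9=1 → Y1=1, Y2=1 — matches
Only U8 stuck-at-1 reproduces the observed Y1=1, Y2=1.

U8 stuck-at-1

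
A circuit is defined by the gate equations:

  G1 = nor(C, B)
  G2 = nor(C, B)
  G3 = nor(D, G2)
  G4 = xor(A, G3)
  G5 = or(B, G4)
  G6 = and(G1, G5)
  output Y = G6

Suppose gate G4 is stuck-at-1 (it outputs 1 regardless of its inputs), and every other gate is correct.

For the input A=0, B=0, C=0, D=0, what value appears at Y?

Propagate with G4 forced: G1=1, G2=1, G3=0, G4=1 [stuck-at-1], G5=1, G6=1.
So Y = 1. (Without the fault it would be 0.)

1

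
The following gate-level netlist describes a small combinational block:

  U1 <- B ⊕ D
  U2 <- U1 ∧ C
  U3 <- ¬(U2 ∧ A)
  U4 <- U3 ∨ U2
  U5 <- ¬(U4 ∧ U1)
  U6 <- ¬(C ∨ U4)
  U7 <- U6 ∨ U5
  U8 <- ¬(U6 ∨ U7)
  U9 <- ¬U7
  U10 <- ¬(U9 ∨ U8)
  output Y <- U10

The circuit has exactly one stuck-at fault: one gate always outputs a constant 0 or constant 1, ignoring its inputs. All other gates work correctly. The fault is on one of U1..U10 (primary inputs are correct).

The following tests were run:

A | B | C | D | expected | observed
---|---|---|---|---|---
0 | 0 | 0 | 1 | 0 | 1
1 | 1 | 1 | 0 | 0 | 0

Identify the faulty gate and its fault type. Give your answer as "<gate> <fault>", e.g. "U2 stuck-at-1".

U3 stuck-at-0

Fault-free values for test 1 (A=0, B=0, C=0, D=1): U1=1, U2=0, U3=1, U4=1, U5=0, U6=0, U7=0, U8=1, U9=1, U10=0, giving Y=0. Observed 1.
Test 1: faults giving observed 1 are {U1 stuck-at-0, U3 stuck-at-0, U4 stuck-at-0, U5 stuck-at-1, U6 stuck-at-1, U7 stuck-at-1, U10 stuck-at-1}.
Test 2 (A=1, B=1, C=1, D=0): fault-free U1=1, U2=1, U3=0, U4=1, U5=0, U6=0, U7=0, U8=1, U9=1, U10=0 → 0; observed 0. Eliminates U1 stuck-at-0, U4 stuck-at-0, U5 stuck-at-1, U6 stuck-at-1, U7 stuck-at-1, U10 stuck-at-1.
Only U3 stuck-at-0 is consistent with every test.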